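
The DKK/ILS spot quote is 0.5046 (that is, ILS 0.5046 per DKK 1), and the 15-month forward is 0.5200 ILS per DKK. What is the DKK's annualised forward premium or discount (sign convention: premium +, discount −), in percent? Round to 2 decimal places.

T = 15/12 years.
(F − S)/S = (0.5200 − 0.5046)/0.5046 = 0.0305192.
×(1/T) gives 2.44% p.a.

+2.44%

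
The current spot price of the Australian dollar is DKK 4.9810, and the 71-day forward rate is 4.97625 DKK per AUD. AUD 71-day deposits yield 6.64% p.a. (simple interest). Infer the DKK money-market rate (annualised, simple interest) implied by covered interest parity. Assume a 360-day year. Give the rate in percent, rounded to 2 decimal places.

T = 71/360 years.
CIP gives F = S · g_DKK/g_AUD, so g_DKK/g_AUD = 4.97625/4.981 = 0.9990464.
AUD growth factor: 1 + 0.0664×71/360 = 1.0130956.
Hence g_DKK = 1.0121295.
(1.0121295 − 1)/T = 0.061502, i.e. 6.15%.

6.15%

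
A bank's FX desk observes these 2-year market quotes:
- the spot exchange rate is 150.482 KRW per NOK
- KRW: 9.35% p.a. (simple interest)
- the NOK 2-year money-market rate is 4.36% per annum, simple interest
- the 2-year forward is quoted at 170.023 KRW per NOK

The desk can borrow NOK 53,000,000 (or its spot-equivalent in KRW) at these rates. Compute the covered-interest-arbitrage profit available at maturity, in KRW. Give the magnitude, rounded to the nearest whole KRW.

KRW 330,024,195

T = 2 years.
Keep in NOK, deliver into the forward: 53,000,000·1.087200·170.023 = KRW 9,796,997,296.80.
Swap to KRW now, deposit: 53,000,000·150.482·1.187000 = KRW 9,466,973,102.00.
The quoted forward overvalues NOK, so borrow KRW, buy NOK at spot, deposit the NOK at 4.36%, and sell the proceeds forward at 170.023.
Arbitrage profit = |9,796,997,296.80 − 9,466,973,102.00| = KRW 330,024,195.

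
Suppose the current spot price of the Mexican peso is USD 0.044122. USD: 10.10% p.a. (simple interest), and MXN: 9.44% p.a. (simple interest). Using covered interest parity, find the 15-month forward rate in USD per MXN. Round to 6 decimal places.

T = 15/12 years.
USD accumulates by 1 + 0.1010×15/12 = 1.126250.
MXN accumulates by 1 + 0.0944×15/12 = 1.118000.
CIP: F = S · (grow USD)/(grow MXN) = 0.044122 × 1.126250/1.118000 = 0.04444759 USD per MXN.

0.044448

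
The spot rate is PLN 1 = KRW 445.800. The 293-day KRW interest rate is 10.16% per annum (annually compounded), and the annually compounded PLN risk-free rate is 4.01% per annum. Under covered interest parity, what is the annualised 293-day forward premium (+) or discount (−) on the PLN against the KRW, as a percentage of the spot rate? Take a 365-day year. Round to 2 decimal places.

+5.88%

T = 293/365 years.
No-arbitrage forward: 445.8 × 1.0807725 / 1.0320645 = 466.839408 KRW/PLN.
Annualised premium = (F − S)/S × (1/T) = (466.839408 − 445.8)/445.8 ÷ (293/365) = 5.88%.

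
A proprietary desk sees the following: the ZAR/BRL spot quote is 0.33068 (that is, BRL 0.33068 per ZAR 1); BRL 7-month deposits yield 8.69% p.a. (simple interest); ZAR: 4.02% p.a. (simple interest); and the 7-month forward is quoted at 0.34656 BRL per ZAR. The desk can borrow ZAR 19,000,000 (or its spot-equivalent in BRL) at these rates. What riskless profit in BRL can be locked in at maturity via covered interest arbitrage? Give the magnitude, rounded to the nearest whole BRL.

T = 7/12 years.
Invest the ZAR and cover forward: 19,000,000 × 1.023450 × 0.34656 = BRL 6,739,049.81.
Convert at spot and invest in BRL: 19,000,000 × 0.33068 × 1.050691667 = BRL 6,601,411.69.
The quoted forward overvalues ZAR, so borrow BRL, buy ZAR at spot, deposit the ZAR at 4.02%, and sell the proceeds forward at 0.34656.
Profit = 6,739,049.81 − 6,601,411.69 = BRL 137,638.

BRL 137,638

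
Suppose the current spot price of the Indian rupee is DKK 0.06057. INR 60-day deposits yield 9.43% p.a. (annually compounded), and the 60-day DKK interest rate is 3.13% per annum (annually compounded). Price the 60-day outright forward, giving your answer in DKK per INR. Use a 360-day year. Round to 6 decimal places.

T = 60/360 years.
DKK growth factor: (1 + 0.0313)^(60/360) = 1.0051499.
INR accumulates by (1 + 0.0943)^(60/360) = 1.0151325.
Forward (DKK per INR) = 0.06057 × 1.0051499 / 1.0151325 = 0.05997437.

0.059974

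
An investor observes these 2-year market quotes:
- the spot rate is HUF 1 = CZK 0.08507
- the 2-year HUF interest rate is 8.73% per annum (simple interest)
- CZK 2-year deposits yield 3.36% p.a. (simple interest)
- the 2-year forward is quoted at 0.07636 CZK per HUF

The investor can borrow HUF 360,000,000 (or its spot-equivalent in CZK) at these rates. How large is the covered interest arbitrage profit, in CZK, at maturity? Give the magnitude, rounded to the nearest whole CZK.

T = 2 years.
Route A — deposit HUF, sell forward: 360,000,000 × 1.174600 × 0.07636 = CZK 32,289,284.16.
Route B — convert at spot, deposit CZK: 360,000,000 × 0.08507 × 1.067200 = CZK 32,683,213.44.
The quoted forward undervalues HUF, so borrow HUF, convert to CZK at spot, deposit the CZK at 3.36%, and buy HUF forward at 0.07636 to cover the loan.
Profit = 32,683,213.44 − 32,289,284.16 = CZK 393,929.

CZK 393,929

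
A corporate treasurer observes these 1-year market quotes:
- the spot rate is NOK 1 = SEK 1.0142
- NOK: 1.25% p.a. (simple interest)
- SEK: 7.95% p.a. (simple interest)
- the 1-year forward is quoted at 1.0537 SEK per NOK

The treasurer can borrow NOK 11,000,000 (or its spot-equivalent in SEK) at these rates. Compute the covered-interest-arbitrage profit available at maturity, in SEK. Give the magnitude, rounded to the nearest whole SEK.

T = 1 year.
Keep in NOK, deliver into the forward: 11,000,000·1.012500·1.0537 = SEK 11,735,583.75.
Swap to SEK now, deposit: 11,000,000·1.0142·1.079500 = SEK 12,043,117.90.
The quoted forward undervalues NOK, so borrow NOK, convert to SEK at spot, deposit the SEK at 7.95%, and buy NOK forward at 1.0537 to cover the loan.
The gap between the two covered legs is SEK 307,534.

SEK 307,534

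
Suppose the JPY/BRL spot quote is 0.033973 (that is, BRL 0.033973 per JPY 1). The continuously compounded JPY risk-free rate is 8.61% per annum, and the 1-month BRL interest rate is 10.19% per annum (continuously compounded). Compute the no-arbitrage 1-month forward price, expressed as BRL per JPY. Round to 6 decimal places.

0.034018

T = 1/12 years.
Growth of 1 BRL over T: e^(0.1019×1/12) = 1.0085278.
Growth of 1 JPY over T: e^(0.0861×1/12) = 1.0072008.
Forward (BRL per JPY) = 0.033973 × 1.0085278 / 1.0072008 = 0.03401776.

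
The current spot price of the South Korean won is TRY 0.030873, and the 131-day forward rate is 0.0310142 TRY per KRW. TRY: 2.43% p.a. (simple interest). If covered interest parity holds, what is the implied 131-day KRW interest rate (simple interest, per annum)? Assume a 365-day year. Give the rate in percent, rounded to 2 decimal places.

T = 131/365 years.
CIP gives F = S · g_TRY/g_KRW, so g_TRY/g_KRW = 0.0310142/0.030873 = 1.0045736.
TRY growth factor: 1 + 0.0243×131/365 = 1.0087214.
So the KRW growth factor = 1.0041289.
r = (1.0041289 − 1)/(131/365) = 0.011504 → 1.15%.

1.15%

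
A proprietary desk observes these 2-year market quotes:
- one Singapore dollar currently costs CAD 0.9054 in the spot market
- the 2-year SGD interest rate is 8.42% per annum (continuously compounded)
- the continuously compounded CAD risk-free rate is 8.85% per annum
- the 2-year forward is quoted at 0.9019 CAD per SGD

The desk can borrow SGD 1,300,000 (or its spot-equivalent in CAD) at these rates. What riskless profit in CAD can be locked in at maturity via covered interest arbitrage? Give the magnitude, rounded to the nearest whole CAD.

T = 2 years.
Keep in SGD, deliver into the forward: 1,300,000·1.18340988·0.9019 = CAD 1,387,512.58.
Swap to CAD now, deposit: 1,300,000·0.9054·1.193631093 = CAD 1,404,927.67.
The quoted forward undervalues SGD, so borrow SGD, convert to CAD at spot, deposit the CAD at 8.85%, and buy SGD forward at 0.9019 to cover the loan.
Profit = 1,404,927.67 − 1,387,512.58 = CAD 17,415.

CAD 17,415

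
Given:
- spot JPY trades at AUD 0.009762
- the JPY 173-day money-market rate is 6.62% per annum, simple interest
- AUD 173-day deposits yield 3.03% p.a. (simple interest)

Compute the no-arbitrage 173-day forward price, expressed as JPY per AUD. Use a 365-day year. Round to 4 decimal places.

T = 173/365 years.
AUD accumulates by 1 + 0.0303×173/365 = 1.01436137.
JPY accumulates by 1 + 0.0662×173/365 = 1.031376986.
So F = 0.009762 × 1.01436137 / 1.031376986 = 0.00960094692 (AUD/JPY).
Invert for JPY per AUD: 1 / 0.00960094692 = 104.1564.

104.1564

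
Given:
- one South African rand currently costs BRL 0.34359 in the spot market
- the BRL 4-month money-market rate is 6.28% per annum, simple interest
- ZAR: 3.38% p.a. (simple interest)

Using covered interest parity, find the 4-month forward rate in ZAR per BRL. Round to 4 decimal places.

2.8829

T = 4/12 years.
BRL accumulates by 1 + 0.0628×4/12 = 1.0209333.
Growth of 1 ZAR over T: 1 + 0.0338×4/12 = 1.0112667.
Forward (BRL per ZAR) = 0.34359 × 1.0209333 / 1.0112667 = 0.3468743.
Quoted the other way: 1/0.3468743 = 2.8829 ZAR per BRL.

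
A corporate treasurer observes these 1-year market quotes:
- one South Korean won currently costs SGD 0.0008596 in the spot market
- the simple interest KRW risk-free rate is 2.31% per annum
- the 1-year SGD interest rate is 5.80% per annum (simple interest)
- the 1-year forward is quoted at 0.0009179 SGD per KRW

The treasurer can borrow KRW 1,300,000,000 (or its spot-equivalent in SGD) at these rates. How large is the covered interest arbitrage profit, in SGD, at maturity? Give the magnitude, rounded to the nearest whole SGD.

SGD 38,541

T = 1 year.
Route A — deposit KRW, sell forward: 1,300,000,000 × 1.023100 × 0.0009179 = SGD 1,220,834.54.
Route B — convert at spot, deposit SGD: 1,300,000,000 × 0.0008596 × 1.058000 = SGD 1,182,293.84.
The quoted forward overvalues KRW, so borrow SGD, buy KRW at spot, deposit the KRW at 2.31%, and sell the proceeds forward at 0.0009179.
Arbitrage profit = |1,220,834.54 − 1,182,293.84| = SGD 38,541.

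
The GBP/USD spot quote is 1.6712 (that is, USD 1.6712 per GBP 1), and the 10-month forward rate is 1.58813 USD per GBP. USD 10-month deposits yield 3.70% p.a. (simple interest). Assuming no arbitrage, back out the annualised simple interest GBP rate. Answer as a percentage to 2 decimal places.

T = 10/12 years.
CIP gives F = S · g_USD/g_GBP, so g_USD/g_GBP = 1.58813/1.6712 = 0.9502932.
The USD side grows by 1 + 0.0370×10/12 = 1.0308333.
So the GBP growth factor = 1.0847529.
r = (1.0847529 − 1)/(10/12) = 0.101703 → 10.17%.

10.17%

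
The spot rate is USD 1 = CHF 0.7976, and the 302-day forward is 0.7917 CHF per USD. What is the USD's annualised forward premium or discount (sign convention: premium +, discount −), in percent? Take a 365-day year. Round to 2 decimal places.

T = 302/365 years.
USD trades forward at -0.73972% vs spot over the period.
Per annum: -0.0073972 / (302/365) = -0.008940 = -0.89%.

-0.89%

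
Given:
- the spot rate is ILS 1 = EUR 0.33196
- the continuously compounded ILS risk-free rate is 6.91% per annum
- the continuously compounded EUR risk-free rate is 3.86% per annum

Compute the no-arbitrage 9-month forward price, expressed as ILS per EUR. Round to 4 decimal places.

T = 9/12 years.
EUR growth factor: e^(0.0386×9/12) = 1.0293731.
ILS growth factor: e^(0.0691×9/12) = 1.0531914.
Forward (EUR per ILS) = 0.33196 × 1.0293731 / 1.0531914 = 0.3244526.
Invert for ILS per EUR: 1 / 0.3244526 = 3.0821.

3.0821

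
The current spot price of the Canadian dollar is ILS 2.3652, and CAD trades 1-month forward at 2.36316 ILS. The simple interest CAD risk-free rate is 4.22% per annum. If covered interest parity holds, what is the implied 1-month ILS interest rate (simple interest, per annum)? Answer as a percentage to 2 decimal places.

T = 1/12 years.
By CIP, F/S equals the ILS-to-CAD growth ratio: 2.36316/2.3652 = 0.9991375.
The CAD side grows by 1 + 0.0422×1/12 = 1.0035167.
Hence g_ILS = 1.0026512.
r = (1.0026512 − 1)/(1/12) = 0.031814 → 3.18%.

3.18%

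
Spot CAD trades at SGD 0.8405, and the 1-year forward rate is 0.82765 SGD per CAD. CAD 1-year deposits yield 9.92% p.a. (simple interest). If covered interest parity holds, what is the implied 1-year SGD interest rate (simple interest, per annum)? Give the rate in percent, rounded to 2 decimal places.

T = 1 year.
By CIP, F/S equals the SGD-to-CAD growth ratio: 0.82765/0.8405 = 0.9847115.
CAD growth factor: 1 + 0.0992×1 = 1.099200.
Hence g_SGD = 1.0823949.
(1.0823949 − 1)/T = 0.082395, i.e. 8.24%.

8.24%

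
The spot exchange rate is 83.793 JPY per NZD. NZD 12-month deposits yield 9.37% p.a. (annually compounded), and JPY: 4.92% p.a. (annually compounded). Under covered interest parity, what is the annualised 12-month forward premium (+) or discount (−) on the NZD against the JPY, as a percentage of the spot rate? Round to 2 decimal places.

T = 1 year.
F = S · g_JPY/g_NZD = 83.793 × 1.049200/1.093700 = 80.383666.
Annualised premium = (F − S)/S × (1/T) = (80.383666 − 83.793)/83.793 ÷ 1 = -4.07%.

-4.07%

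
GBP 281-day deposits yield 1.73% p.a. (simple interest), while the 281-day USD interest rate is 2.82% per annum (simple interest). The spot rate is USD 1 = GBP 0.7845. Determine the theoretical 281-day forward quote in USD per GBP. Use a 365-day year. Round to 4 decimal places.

1.2853

T = 281/365 years.
GBP growth factor: 1 + 0.0173×281/365 = 1.0133186.
Growth of 1 USD over T: 1 + 0.0282×281/365 = 1.0217101.
CIP: F = S · (grow GBP)/(grow USD) = 0.7845 × 1.0133186/1.0217101 = 0.7780568 GBP per USD.
Invert for USD per GBP: 1 / 0.7780568 = 1.2853.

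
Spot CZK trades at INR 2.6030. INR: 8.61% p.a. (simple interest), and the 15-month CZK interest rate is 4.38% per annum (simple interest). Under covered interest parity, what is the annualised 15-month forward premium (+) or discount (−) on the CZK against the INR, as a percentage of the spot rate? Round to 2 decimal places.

T = 15/12 years.
CIP forward (INR per CZK) = 2.603 × 1.107625/1.054750 = 2.7334893.
Annualised premium = (F − S)/S × (1/T) = (2.7334893 − 2.603)/2.603 ÷ (15/12) = 4.01%.

+4.01%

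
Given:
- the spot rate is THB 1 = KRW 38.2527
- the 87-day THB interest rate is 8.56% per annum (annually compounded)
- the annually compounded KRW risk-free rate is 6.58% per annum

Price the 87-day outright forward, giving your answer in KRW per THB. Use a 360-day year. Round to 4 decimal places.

T = 87/360 years.
KRW growth factor: (1 + 0.0658)^(87/360) = 1.01551957.
Growth of 1 THB over T: (1 + 0.0856)^(87/360) = 1.02004706.
So F = 38.2527 × 1.01551957 / 1.02004706 = 38.082915 (KRW/THB).

38.0829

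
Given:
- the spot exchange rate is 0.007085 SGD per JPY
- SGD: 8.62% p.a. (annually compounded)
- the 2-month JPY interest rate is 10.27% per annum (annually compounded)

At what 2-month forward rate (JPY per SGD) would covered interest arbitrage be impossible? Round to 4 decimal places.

141.4984

T = 2/12 years.
SGD growth factor: (1 + 0.0862)^(2/12) = 1.013876289.
JPY growth factor: (1 + 0.1027)^(2/12) = 1.016427085.
CIP: F = S · (grow SGD)/(grow JPY) = 0.007085 × 1.013876289/1.016427085 = 0.00706721969 SGD per JPY.
Invert for JPY per SGD: 1 / 0.00706721969 = 141.4984.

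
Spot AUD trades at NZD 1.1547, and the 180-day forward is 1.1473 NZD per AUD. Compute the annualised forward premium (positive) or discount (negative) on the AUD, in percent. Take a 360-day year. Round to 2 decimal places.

T = 180/360 years.
AUD trades forward at -0.64086% vs spot over the period.
Per annum: -0.0064086 / (180/360) = -0.012817 = -1.28%.

-1.28%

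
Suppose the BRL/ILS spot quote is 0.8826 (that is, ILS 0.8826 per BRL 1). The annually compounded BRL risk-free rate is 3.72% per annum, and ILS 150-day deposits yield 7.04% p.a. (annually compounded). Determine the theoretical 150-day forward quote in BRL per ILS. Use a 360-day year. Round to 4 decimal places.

1.1182

T = 150/360 years.
Growth of 1 ILS over T: (1 + 0.0704)^(150/360) = 1.0287524.
BRL accumulates by (1 + 0.0372)^(150/360) = 1.015335.
Forward (ILS per BRL) = 0.8826 × 1.0287524 / 1.015335 = 0.8942633.
Invert for BRL per ILS: 1 / 0.8942633 = 1.1182.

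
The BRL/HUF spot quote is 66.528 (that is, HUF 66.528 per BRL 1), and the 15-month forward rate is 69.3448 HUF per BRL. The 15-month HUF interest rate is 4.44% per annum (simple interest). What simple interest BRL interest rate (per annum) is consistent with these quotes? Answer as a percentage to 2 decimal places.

1.01%

T = 15/12 years.
CIP gives F = S · g_HUF/g_BRL, so g_HUF/g_BRL = 69.3448/66.528 = 1.0423401.
HUF growth factor: 1 + 0.0444×15/12 = 1.055500.
That pins the BRL growth at 1.0126253.
(1.0126253 − 1)/T = 0.010100, i.e. 1.01%.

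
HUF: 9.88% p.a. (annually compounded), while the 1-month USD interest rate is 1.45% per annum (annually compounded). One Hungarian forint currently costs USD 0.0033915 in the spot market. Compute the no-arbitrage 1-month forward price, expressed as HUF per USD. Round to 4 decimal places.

296.8227

T = 1/12 years.
USD growth factor: (1 + 0.0145)^(1/12) = 1.001200377.
HUF growth factor: (1 + 0.0988)^(1/12) = 1.007882461.
CIP: F = S · (grow USD)/(grow HUF) = 0.0033915 × 1.001200377/1.007882461 = 0.00336901495 USD per HUF.
Quoted the other way: 1/0.00336901495 = 296.8227 HUF per USD.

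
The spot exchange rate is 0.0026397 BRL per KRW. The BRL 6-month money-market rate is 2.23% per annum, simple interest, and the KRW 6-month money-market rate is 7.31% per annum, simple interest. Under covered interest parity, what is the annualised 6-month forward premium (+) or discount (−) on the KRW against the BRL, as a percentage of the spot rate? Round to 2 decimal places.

-4.90%

T = 6/12 years.
F = S · g_BRL/g_KRW = 0.0026397 × 1.011150/1.036550 = 0.0025750158.
(F − S)/S ÷ T = (0.0025750158 − 0.0026397)/0.0026397/(6/12) = -0.049009 → -4.90%.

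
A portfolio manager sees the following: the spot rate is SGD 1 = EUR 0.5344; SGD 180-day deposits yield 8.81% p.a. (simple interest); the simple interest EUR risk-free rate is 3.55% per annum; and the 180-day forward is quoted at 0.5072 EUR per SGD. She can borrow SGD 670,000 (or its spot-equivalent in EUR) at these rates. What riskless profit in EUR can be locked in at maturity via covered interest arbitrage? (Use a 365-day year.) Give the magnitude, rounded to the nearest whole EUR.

T = 180/365 years.
Keep in SGD, deliver into the forward: 670,000·1.04344658·0.5072 = EUR 354,588.19.
Swap to EUR now, deposit: 670,000·0.5344·1.01750685 = EUR 364,316.29.
The quoted forward undervalues SGD, so borrow SGD, convert to EUR at spot, deposit the EUR at 3.55%, and buy SGD forward at 0.5072 to cover the loan.
The gap between the two covered legs is EUR 9,728.

EUR 9,728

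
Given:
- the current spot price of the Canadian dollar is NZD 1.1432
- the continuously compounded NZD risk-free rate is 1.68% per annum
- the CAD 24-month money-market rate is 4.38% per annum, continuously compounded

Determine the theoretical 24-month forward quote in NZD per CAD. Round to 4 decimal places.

T = 2 years.
Growth of 1 NZD over T: e^(0.0168×2) = 1.0341709.
Growth of 1 CAD over T: e^(0.0438×2) = 1.0915514.
CIP: F = S · (grow NZD)/(grow CAD) = 1.1432 × 1.0341709/1.0915514 = 1.083104 NZD per CAD.

1.0831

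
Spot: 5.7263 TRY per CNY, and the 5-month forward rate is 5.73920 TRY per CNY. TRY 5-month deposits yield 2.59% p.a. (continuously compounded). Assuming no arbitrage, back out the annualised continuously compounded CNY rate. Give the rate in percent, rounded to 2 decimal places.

2.05%

T = 5/12 years.
CIP gives F = S · g_TRY/g_CNY, so g_TRY/g_CNY = 5.7392/5.7263 = 1.0022528.
The TRY side grows by e^(0.0259×5/12) = 1.0108501.
So the CNY growth factor = 1.008578.
r = ln(1.008578)/(5/12) = 0.020499 → 2.05%.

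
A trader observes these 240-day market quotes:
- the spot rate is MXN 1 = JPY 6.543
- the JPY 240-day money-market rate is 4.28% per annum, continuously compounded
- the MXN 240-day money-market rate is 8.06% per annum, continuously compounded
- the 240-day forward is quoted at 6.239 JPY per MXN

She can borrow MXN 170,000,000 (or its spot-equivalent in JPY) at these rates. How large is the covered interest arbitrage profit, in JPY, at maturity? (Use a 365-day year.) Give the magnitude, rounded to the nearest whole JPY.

T = 240/365 years.
Keep in MXN, deliver into the forward: 170,000,000·1.054426756275·6.239 = JPY 1,118,356,650.51.
Swap to JPY now, deposit: 170,000,000·6.543·1.028542206024 = JPY 1,144,057,781.18.
The quoted forward undervalues MXN, so borrow MXN, convert to JPY at spot, deposit the JPY at 4.28%, and buy MXN forward at 6.239 to cover the loan.
Arbitrage profit = |1,118,356,650.51 − 1,144,057,781.18| = JPY 25,701,131.

JPY 25,701,131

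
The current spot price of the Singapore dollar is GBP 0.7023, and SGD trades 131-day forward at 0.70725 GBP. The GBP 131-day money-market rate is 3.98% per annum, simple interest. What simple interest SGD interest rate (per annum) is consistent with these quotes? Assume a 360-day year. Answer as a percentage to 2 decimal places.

2.03%

T = 131/360 years.
CIP gives F = S · g_GBP/g_SGD, so g_GBP/g_SGD = 0.70725/0.7023 = 1.0070483.
The GBP side grows by 1 + 0.0398×131/360 = 1.0144828.
Hence g_SGD = 1.0073825.
(1.0073825 − 1)/T = 0.020288, i.e. 2.03%.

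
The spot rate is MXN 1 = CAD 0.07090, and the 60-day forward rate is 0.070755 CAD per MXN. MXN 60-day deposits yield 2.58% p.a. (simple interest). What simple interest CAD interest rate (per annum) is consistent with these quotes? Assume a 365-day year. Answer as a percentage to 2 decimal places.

T = 60/365 years.
F/S = 0.070755/0.0709 = 0.9979549 = (growth of CAD) / (growth of MXN).
The MXN side grows by 1 + 0.0258×60/365 = 1.0042411.
So the CAD growth factor = 1.0021873.
r = (1.0021873 − 1)/(60/365) = 0.013306 → 1.33%.

1.33%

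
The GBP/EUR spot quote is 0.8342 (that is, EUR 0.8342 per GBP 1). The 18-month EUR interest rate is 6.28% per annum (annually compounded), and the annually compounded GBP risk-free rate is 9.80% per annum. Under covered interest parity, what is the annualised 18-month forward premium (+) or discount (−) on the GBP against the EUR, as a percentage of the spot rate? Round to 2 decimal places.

-3.18%

T = 18/12 years.
No-arbitrage forward: 0.8342 × 1.0956638 / 1.1505447 = 0.7944087 EUR/GBP.
Annualised premium = (F − S)/S × (1/T) = (0.7944087 − 0.8342)/0.8342 ÷ (18/12) = -3.18%.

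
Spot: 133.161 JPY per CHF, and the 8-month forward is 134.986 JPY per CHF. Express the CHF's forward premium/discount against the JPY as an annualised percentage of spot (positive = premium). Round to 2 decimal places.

T = 8/12 years.
(F − S)/S = (134.986 − 133.161)/133.161 = 0.0137052.
Per annum: 0.0137052 / (8/12) = 0.020558 = 2.06%.

+2.06%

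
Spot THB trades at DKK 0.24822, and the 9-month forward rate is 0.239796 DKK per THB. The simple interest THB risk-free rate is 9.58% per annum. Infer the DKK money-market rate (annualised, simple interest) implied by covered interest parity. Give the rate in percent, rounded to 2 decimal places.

4.73%

T = 9/12 years.
F/S = 0.239796/0.24822 = 0.9660624 = (growth of DKK) / (growth of THB).
The THB side grows by 1 + 0.0958×9/12 = 1.071850.
So the DKK growth factor = 1.035474.
(1.035474 − 1)/T = 0.047299, i.e. 4.73%.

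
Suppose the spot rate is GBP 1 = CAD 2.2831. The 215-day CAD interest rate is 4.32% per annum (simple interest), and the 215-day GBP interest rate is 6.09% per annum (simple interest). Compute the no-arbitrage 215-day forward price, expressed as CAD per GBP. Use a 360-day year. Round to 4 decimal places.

T = 215/360 years.
CAD accumulates by 1 + 0.0432×215/360 = 1.025800.
GBP accumulates by 1 + 0.0609×215/360 = 1.0363708.
So F = 2.2831 × 1.025800 / 1.0363708 = 2.259813 (CAD/GBP).

2.2598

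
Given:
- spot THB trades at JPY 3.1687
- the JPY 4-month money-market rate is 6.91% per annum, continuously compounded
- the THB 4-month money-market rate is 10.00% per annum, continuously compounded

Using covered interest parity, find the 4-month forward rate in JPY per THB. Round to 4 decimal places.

T = 4/12 years.
JPY growth factor: e^(0.0691×4/12) = 1.0233006.
THB accumulates by e^(0.1000×4/12) = 1.0338951.
CIP: F = S · (grow JPY)/(grow THB) = 3.1687 × 1.0233006/1.0338951 = 3.136230 JPY per THB.

3.1362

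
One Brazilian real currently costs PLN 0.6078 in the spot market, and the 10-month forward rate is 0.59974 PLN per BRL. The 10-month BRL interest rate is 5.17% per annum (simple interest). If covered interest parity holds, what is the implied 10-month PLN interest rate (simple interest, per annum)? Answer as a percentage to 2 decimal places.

3.51%

T = 10/12 years.
F/S = 0.59974/0.6078 = 0.9867391 = (growth of PLN) / (growth of BRL).
BRL growth factor: 1 + 0.0517×10/12 = 1.0430833.
So the PLN growth factor = 1.0292511.
(1.0292511 − 1)/T = 0.035101, i.e. 3.51%.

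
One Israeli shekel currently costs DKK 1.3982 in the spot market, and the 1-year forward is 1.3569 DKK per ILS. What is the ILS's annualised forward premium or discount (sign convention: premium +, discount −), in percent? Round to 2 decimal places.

T = 1 year.
(F − S)/S = (1.3569 − 1.3982)/1.3982 = -0.0295380.
×(1/T) gives -2.95% p.a.

-2.95%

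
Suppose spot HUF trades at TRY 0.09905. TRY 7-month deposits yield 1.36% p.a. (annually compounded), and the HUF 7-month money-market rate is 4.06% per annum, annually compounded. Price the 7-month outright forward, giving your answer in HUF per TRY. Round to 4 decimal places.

T = 7/12 years.
Growth of 1 TRY over T: (1 + 0.0136)^(7/12) = 1.007911.
Growth of 1 HUF over T: (1 + 0.0406)^(7/12) = 1.02348676.
Forward (TRY per HUF) = 0.09905 × 1.007911 / 1.02348676 = 0.097542624.
Quoted the other way: 1/0.097542624 = 10.2519 HUF per TRY.

10.2519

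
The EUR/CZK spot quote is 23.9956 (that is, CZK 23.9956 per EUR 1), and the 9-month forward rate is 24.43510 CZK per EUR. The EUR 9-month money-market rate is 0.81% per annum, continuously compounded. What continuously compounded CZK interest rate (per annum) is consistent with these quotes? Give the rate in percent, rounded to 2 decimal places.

3.23%

T = 9/12 years.
F/S = 24.4351/23.9956 = 1.0183159 = (growth of CZK) / (growth of EUR).
EUR growth factor: e^(0.0081×9/12) = 1.0060935.
Hence g_CZK = 1.024521.
Take logs: ln 1.024521 / (9/12) = 0.032300, so 3.23%.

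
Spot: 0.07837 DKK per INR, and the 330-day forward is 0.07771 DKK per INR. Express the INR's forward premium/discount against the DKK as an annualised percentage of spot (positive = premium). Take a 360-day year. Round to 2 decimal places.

T = 330/360 years.
Period premium: (0.07771 − 0.07837)/0.07837 = -0.0084216.
Annualise by dividing by T: -0.0084216 / (330/360) = -0.009187 → -0.92%.

-0.92%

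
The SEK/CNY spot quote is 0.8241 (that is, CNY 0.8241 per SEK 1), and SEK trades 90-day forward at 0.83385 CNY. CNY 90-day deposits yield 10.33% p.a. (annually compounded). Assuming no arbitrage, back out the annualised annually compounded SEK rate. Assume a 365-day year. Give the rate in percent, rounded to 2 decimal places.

5.19%

T = 90/365 years.
By CIP, F/S equals the CNY-to-SEK growth ratio: 0.83385/0.8241 = 1.0118311.
The CNY side grows by (1 + 0.1033)^(90/365) = 1.0245359.
That pins the SEK growth at 1.0125562.
r = 1.0125562^(365/90) − 1 = 0.051908 → 5.19%.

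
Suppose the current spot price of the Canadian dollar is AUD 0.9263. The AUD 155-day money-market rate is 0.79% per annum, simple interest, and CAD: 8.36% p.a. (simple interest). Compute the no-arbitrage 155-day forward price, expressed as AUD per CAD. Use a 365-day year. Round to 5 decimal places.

T = 155/365 years.
Growth of 1 AUD over T: 1 + 0.0079×155/365 = 1.0033548.
CAD growth factor: 1 + 0.0836×155/365 = 1.0355014.
So F = 0.9263 × 1.0033548 / 1.0355014 = 0.8975435 (AUD/CAD).

0.89754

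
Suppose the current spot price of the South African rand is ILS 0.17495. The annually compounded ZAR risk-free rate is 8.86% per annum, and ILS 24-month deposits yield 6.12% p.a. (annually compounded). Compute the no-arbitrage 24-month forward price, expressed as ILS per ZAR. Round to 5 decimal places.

T = 2 years.
ILS growth factor: (1 + 0.0612)^2 = 1.1261454.
ZAR accumulates by (1 + 0.0886)^2 = 1.185050.
So F = 0.17495 × 1.1261454 / 1.185050 = 0.1662539 (ILS/ZAR).

0.16625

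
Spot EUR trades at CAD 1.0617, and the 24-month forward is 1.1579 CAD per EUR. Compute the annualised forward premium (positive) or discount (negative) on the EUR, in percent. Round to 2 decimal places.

T = 2 years.
EUR trades forward at +9.06094% vs spot over the period.
Annualise by dividing by T: 0.0906094 / 2 = 0.045305 → 4.53%.

+4.53%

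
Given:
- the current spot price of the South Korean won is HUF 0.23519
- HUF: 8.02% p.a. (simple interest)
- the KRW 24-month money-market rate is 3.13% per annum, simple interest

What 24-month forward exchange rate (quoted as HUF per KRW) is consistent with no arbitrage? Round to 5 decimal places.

T = 2 years.
HUF accumulates by 1 + 0.0802×2 = 1.160400.
KRW accumulates by 1 + 0.0313×2 = 1.062600.
Forward (HUF per KRW) = 0.23519 × 1.160400 / 1.062600 = 0.2568365.

0.25684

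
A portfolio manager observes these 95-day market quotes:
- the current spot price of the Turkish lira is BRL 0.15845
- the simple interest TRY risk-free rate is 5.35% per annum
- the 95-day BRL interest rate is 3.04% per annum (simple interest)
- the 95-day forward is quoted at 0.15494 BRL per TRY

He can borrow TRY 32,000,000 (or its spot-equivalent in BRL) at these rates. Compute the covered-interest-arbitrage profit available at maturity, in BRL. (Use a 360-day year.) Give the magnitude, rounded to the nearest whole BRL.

T = 95/360 years.
Keep in TRY, deliver into the forward: 32,000,000·1.014118056·0.15494 = BRL 5,028,078.45.
Swap to BRL now, deposit: 32,000,000·0.15845·1.008022222 = BRL 5,111,075.87.
The quoted forward undervalues TRY, so borrow TRY, convert to BRL at spot, deposit the BRL at 3.04%, and buy TRY forward at 0.15494 to cover the loan.
Arbitrage profit = |5,028,078.45 − 5,111,075.87| = BRL 82,997.

BRL 82,997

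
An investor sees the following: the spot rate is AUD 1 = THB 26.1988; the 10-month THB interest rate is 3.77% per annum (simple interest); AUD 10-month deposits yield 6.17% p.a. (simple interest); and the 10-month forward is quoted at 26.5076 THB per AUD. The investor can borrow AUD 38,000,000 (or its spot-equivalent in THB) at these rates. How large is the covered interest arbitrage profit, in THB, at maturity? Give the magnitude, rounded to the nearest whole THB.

THB 32,248,832

T = 10/12 years.
Keep in AUD, deliver into the forward: 38,000,000·1.051416666667·26.5076 = THB 1,059,080,232.47.
Swap to THB now, deposit: 38,000,000·26.1988·1.031416666667 = THB 1,026,831,400.73.
The quoted forward overvalues AUD, so borrow THB, buy AUD at spot, deposit the AUD at 6.17%, and sell the proceeds forward at 26.5076.
Profit = 1,059,080,232.47 − 1,026,831,400.73 = THB 32,248,832.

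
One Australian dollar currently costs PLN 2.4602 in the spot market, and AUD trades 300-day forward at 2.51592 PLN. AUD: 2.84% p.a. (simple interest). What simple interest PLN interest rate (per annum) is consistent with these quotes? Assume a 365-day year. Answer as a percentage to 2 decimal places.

5.66%

T = 300/365 years.
F/S = 2.51592/2.4602 = 1.0226486 = (growth of PLN) / (growth of AUD).
The AUD side grows by 1 + 0.0284×300/365 = 1.0233425.
Hence g_PLN = 1.0465198.
r = (1.0465198 − 1)/(300/365) = 0.056599 → 5.66%.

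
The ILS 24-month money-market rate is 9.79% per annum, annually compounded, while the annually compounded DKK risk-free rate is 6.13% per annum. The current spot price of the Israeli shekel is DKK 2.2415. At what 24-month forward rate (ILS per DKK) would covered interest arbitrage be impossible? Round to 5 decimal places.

0.47743

T = 2 years.
Growth of 1 DKK over T: (1 + 0.0613)^2 = 1.1263577.
ILS accumulates by (1 + 0.0979)^2 = 1.2053844.
So F = 2.2415 × 1.1263577 / 1.2053844 = 2.094544 (DKK/ILS).
Invert for ILS per DKK: 1 / 2.094544 = 0.47743.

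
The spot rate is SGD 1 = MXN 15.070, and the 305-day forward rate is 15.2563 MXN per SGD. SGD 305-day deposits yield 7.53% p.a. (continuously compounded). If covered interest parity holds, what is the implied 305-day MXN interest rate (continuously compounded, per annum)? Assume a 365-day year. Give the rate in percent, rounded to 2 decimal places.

T = 305/365 years.
F/S = 15.2563/15.07 = 1.0123623 = (growth of MXN) / (growth of SGD).
The SGD side grows by e^(0.0753×305/365) = 1.0649437.
That pins the MXN growth at 1.0781089.
r = ln(1.0781089)/(305/365) = 0.090004 → 9.00%.

9.00%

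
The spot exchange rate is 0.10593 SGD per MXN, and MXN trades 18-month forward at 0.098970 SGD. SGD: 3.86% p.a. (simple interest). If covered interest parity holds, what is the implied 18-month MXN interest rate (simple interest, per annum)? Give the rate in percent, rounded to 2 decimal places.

T = 18/12 years.
CIP gives F = S · g_SGD/g_MXN, so g_SGD/g_MXN = 0.09897/0.10593 = 0.9342962.
The SGD side grows by 1 + 0.0386×18/12 = 1.057900.
Hence g_MXN = 1.1322962.
r = (1.1322962 − 1)/(18/12) = 0.088197 → 8.82%.

8.82%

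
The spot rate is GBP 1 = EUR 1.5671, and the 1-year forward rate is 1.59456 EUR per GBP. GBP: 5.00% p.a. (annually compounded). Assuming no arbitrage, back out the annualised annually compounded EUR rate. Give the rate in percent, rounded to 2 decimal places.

6.84%

T = 1 year.
CIP gives F = S · g_EUR/g_GBP, so g_EUR/g_GBP = 1.59456/1.5671 = 1.0175228.
The GBP side grows by (1 + 0.0500)^1 = 1.050000.
Hence g_EUR = 1.0683989.
Annualise: 1.0683989^(1/1) − 1 = 0.068399 = 6.84%.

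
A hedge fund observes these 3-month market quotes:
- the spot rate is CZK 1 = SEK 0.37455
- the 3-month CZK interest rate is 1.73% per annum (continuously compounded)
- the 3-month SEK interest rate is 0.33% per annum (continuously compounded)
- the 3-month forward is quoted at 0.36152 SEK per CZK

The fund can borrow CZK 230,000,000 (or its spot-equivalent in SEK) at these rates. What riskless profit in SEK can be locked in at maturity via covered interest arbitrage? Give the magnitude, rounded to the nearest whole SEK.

T = 3/12 years.
Invest the CZK and cover forward: 230,000,000 × 1.0043343663 × 0.36152 = SEK 83,510,000.82.
Convert at spot and invest in SEK: 230,000,000 × 0.37455 × 1.0008253404 = SEK 86,217,600.19.
The quoted forward undervalues CZK, so borrow CZK, convert to SEK at spot, deposit the SEK at 0.33%, and buy CZK forward at 0.36152 to cover the loan.
The gap between the two covered legs is SEK 2,707,599.

SEK 2,707,599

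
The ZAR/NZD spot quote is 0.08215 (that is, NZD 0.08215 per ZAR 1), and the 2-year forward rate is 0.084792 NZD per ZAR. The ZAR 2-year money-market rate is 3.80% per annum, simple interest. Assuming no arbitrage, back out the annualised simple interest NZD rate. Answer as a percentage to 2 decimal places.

T = 2 years.
F/S = 0.084792/0.08215 = 1.0321607 = (growth of NZD) / (growth of ZAR).
The ZAR side grows by 1 + 0.0380×2 = 1.076000.
Hence g_NZD = 1.1106049.
(1.1106049 − 1)/T = 0.055302, i.e. 5.53%.

5.53%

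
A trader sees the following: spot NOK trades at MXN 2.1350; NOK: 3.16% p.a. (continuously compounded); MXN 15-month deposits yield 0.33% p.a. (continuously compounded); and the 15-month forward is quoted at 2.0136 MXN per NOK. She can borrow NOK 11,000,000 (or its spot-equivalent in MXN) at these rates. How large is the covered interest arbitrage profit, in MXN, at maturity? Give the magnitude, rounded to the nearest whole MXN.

MXN 540,057

T = 15/12 years.
Invest the NOK and cover forward: 11,000,000 × 1.0402904989 × 2.0136 = MXN 23,042,018.43.
Convert at spot and invest in MXN: 11,000,000 × 2.1350 × 1.0041335195 = MXN 23,582,075.71.
The quoted forward undervalues NOK, so borrow NOK, convert to MXN at spot, deposit the MXN at 0.33%, and buy NOK forward at 2.0136 to cover the loan.
Profit = 23,582,075.71 − 23,042,018.43 = MXN 540,057.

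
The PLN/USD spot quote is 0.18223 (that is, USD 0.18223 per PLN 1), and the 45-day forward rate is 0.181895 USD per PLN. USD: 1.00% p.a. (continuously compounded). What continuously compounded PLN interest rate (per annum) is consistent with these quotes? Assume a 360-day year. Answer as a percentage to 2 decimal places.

T = 45/360 years.
By CIP, F/S equals the USD-to-PLN growth ratio: 0.181895/0.18223 = 0.9981617.
USD growth factor: e^(0.0100×45/360) = 1.0012508.
That pins the PLN growth at 1.0030948.
r = ln(1.0030948)/(45/360) = 0.024720 → 2.47%.

2.47%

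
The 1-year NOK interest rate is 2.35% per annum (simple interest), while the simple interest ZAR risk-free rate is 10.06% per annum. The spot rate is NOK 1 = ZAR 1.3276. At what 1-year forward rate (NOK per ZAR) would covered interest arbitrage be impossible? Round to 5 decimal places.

0.70047

T = 1 year.
Growth of 1 ZAR over T: 1 + 0.1006×1 = 1.100600.
Growth of 1 NOK over T: 1 + 0.0235×1 = 1.023500.
Forward (ZAR per NOK) = 1.3276 × 1.100600 / 1.023500 = 1.427608.
Quoted the other way: 1/1.427608 = 0.70047 NOK per ZAR.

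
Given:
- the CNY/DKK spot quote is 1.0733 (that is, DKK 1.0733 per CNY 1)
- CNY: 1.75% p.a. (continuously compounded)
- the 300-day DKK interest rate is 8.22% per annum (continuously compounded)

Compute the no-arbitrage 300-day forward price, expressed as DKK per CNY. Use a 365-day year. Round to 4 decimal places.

1.1319

T = 300/365 years.
DKK growth factor: e^(0.0822×300/365) = 1.0698962.
Growth of 1 CNY over T: e^(0.0175×300/365) = 1.0144875.
So F = 1.0733 × 1.0698962 / 1.0144875 = 1.131921 (DKK/CNY).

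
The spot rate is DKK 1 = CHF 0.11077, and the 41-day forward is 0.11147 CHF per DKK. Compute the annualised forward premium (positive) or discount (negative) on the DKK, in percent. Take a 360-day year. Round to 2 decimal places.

+5.55%

T = 41/360 years.
DKK trades forward at +0.63194% vs spot over the period.
×(1/T) gives 5.55% p.a.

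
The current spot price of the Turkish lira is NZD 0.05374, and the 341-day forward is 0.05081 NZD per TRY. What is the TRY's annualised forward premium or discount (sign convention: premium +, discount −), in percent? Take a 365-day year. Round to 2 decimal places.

T = 341/365 years.
Period premium: (0.05081 − 0.05374)/0.05374 = -0.0545218.
Annualise by dividing by T: -0.0545218 / (341/365) = -0.058359 → -5.84%.

-5.84%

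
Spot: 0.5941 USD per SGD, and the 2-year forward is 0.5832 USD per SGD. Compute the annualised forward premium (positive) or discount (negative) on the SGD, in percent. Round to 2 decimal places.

-0.92%

T = 2 years.
Period premium: (0.5832 − 0.5941)/0.5941 = -0.0183471.
Per annum: -0.0183471 / 2 = -0.009174 = -0.92%.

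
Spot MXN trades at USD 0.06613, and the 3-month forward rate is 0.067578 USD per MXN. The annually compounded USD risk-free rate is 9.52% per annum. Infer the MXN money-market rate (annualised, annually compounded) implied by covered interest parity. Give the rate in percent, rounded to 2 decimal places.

T = 3/12 years.
F/S = 0.067578/0.06613 = 1.0218963 = (growth of USD) / (growth of MXN).
The USD side grows by (1 + 0.0952)^(3/12) = 1.0229946.
Hence g_MXN = 1.0010748.
r = 1.0010748^(12/3) − 1 = 0.004306 → 0.43%.

0.43%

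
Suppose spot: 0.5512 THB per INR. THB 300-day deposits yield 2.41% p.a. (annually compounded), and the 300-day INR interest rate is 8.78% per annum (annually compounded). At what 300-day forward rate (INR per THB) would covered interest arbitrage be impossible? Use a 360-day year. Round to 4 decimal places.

1.9078

T = 300/360 years.
THB accumulates by (1 + 0.0241)^(300/360) = 1.0200434.
INR growth factor: (1 + 0.0878)^(300/360) = 1.0726488.
CIP: F = S · (grow THB)/(grow INR) = 0.5512 × 1.0200434/1.0726488 = 0.5241678 THB per INR.
Invert for INR per THB: 1 / 0.5241678 = 1.9078.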